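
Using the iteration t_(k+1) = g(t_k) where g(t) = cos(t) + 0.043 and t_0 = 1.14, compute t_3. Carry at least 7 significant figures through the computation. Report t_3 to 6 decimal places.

t_1 = g(1.140000) = 0.460595
t_2 = g(0.460595) = 0.938788
t_3 = g(0.938788) = 0.633766

0.633766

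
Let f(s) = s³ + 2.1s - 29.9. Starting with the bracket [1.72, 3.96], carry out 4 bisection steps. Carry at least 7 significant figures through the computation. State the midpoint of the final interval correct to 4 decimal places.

2.9100

f(1.720000) = -21.199552, f(3.960000) = 40.515136 (opposite signs)
step 1: m = 2.840000, f(m) = -1.029696 < 0 → root in [2.840000, 3.960000]
step 2: m = 3.400000, f(m) = 16.544000 > 0 → root in [2.840000, 3.400000]
step 3: m = 3.120000, f(m) = 7.023328 > 0 → root in [2.840000, 3.120000]
step 4: m = 2.980000, f(m) = 2.821592 > 0 → root in [2.840000, 2.980000]
Midpoint of [2.840000, 2.980000] = 2.910000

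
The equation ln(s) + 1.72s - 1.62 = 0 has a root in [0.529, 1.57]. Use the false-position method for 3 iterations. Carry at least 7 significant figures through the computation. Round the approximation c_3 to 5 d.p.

0.96411

f(0.529000) = -1.346887, f(1.570000) = 1.531476
step 1: c = 1.016120, f(c) = 0.143719 > 0 → new bracket [0.529000, 1.016120]
step 2: c = 0.969154, f(c) = 0.015613 > 0 → new bracket [0.529000, 0.969154]
step 3: c = 0.964110, f(c) = 0.001720 > 0 → new bracket [0.529000, 0.964110]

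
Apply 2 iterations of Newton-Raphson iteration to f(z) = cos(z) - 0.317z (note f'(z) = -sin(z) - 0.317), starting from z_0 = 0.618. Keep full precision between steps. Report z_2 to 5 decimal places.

1.18729

z_0 = 0.618000: f = 0.619133, f' = -0.896406 → z_1 = 0.618000 - (0.619133)/(-0.896406) = 1.308683
z_1 = 1.308683: f = -0.155731, f' = -1.282845 → z_2 = 1.308683 - (-0.155731)/(-1.282845) = 1.187289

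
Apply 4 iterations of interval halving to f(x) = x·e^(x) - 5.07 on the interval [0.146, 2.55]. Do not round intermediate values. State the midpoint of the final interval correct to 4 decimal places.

f(0.146000) = -4.901049, f(2.550000) = 27.588115 (opposite signs)
step 1: m = 1.348000, f(m) = 0.119420 > 0 → root in [0.146000, 1.348000]
step 2: m = 0.747000, f(m) = -3.493338 < 0 → root in [0.747000, 1.348000]
step 3: m = 1.047500, f(m) = -2.084085 < 0 → root in [1.047500, 1.348000]
step 4: m = 1.197750, f(m) = -1.102267 < 0 → root in [1.197750, 1.348000]
Midpoint of [1.197750, 1.348000] = 1.272875

1.2729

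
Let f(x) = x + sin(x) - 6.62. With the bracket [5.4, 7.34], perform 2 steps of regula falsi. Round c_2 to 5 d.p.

6.45076

False-position update: c = (a·f(b) − b·f(a))/(f(b) − f(a)); replace the endpoint whose sign matches f(c).
f(5.400000) = -1.992764, f(7.340000) = 1.590794
step 1: c = 6.478806, f(c) = 0.053181 > 0 → new bracket [5.400000, 6.478806]
step 2: c = 6.450764, f(c) = -0.002441 < 0 → new bracket [6.450764, 6.478806]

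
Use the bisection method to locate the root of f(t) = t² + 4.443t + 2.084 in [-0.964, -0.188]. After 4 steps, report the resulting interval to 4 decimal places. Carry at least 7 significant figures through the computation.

f(-0.964000) = -1.269756, f(-0.188000) = 1.284060 (opposite signs)
step 1: m = -0.576000, f(m) = -0.143392 < 0 → root in [-0.576000, -0.188000]
step 2: m = -0.382000, f(m) = 0.532698 > 0 → root in [-0.576000, -0.382000]
step 3: m = -0.479000, f(m) = 0.185244 > 0 → root in [-0.576000, -0.479000]
step 4: m = -0.527500, f(m) = 0.018574 > 0 → root in [-0.576000, -0.527500]

[-0.5760, -0.5275]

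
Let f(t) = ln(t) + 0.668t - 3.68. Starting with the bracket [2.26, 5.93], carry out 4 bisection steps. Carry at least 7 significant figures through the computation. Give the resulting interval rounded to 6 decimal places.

f(2.260000) = -1.354955, f(5.930000) = 2.061264 (opposite signs)
step 1: m = 4.095000, f(m) = 0.465227 > 0 → root in [2.260000, 4.095000]
step 2: m = 3.177500, f(m) = -0.401335 < 0 → root in [3.177500, 4.095000]
step 3: m = 3.636250, f(m) = 0.039968 > 0 → root in [3.177500, 3.636250]
step 4: m = 3.406875, f(m) = -0.178412 < 0 → root in [3.406875, 3.636250]

[3.406875, 3.636250]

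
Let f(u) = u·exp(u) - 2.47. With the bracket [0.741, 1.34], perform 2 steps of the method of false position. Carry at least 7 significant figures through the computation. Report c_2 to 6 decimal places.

0.937483

f(0.741000) = -0.915358, f(1.340000) = 2.647518
step 1: c = 0.894892, f(c) = -0.280134 < 0 → new bracket [0.894892, 1.340000]
step 2: c = 0.937483, f(c) = -0.076096 < 0 → new bracket [0.937483, 1.340000]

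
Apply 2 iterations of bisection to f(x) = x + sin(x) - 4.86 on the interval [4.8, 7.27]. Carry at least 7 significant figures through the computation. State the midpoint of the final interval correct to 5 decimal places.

5.72625

f(4.800000) = -1.056165, f(7.270000) = 3.244274 (opposite signs)
step 1: m = 6.035000, f(m) = 0.929355 > 0 → root in [4.800000, 6.035000]
step 2: m = 5.417500, f(m) = -0.204040 < 0 → root in [5.417500, 6.035000]
Midpoint of [5.417500, 6.035000] = 5.726250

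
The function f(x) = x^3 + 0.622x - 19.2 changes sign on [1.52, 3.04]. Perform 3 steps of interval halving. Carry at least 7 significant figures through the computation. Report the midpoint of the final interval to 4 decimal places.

2.5650

f(1.520000) = -14.742752, f(3.040000) = 10.785344 (opposite signs)
step 1: m = 2.280000, f(m) = -5.929488 < 0 → root in [2.280000, 3.040000]
step 2: m = 2.660000, f(m) = 1.275616 > 0 → root in [2.280000, 2.660000]
step 3: m = 2.470000, f(m) = -2.594437 < 0 → root in [2.470000, 2.660000]
Midpoint of [2.470000, 2.660000] = 2.565000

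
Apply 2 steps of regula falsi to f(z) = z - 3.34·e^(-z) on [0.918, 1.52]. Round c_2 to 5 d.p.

1.10659

False-position update: c = (a·f(b) − b·f(a))/(f(b) − f(a)); replace the endpoint whose sign matches f(c).
f(0.918000) = -0.415718, f(1.520000) = 0.789502
step 1: c = 1.125649, f(c) = 0.042013 > 0 → new bracket [0.918000, 1.125649]
step 2: c = 1.106590, f(c) = 0.002103 > 0 → new bracket [0.918000, 1.106590]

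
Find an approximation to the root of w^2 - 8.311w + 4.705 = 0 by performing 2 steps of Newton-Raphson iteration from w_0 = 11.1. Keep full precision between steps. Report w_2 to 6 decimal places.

7.779100

f'(w) = 2w - 8.311
w_0 = 11.100000: f = 35.662900, f' = 13.889000 → w_1 = 11.100000 - (35.662900)/(13.889000) = 8.532292
w_1 = 8.532292: f = 6.593126, f' = 8.753583 → w_2 = 8.532292 - (6.593126)/(8.753583) = 7.779100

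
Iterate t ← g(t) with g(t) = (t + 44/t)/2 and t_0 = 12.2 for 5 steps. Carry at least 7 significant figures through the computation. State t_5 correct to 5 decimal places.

t_1 = g(12.200000) = 7.903279
t_2 = g(7.903279) = 6.735294
t_3 = g(6.735294) = 6.634023
t_4 = g(6.634023) = 6.633250
t_5 = g(6.633250) = 6.633250

6.63325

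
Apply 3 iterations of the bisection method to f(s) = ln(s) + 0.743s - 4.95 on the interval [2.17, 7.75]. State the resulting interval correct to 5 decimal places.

f(2.170000) = -2.562963, f(7.750000) = 2.855943 (opposite signs)
step 1: m = 4.960000, f(m) = 0.336686 > 0 → root in [2.170000, 4.960000]
step 2: m = 3.565000, f(m) = -1.030041 < 0 → root in [3.565000, 4.960000]
step 3: m = 4.262500, f(m) = -0.333107 < 0 → root in [4.262500, 4.960000]

[4.26250, 4.96000]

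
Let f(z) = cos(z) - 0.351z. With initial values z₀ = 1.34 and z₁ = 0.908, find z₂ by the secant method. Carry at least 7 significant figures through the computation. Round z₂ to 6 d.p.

f(z_0) = -0.241587, f(z_1) = 0.296616
z_2 = 0.908000 - (0.296616)·(0.908000 - 1.340000)/(0.296616 - (-0.241587)) = 1.146085; f(z_2) = 0.009782

1.146085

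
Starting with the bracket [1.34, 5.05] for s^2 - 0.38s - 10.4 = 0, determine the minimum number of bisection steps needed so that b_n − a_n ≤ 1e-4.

Initial width b − a = 5.05 − 1.34 = 3.710000.
After n steps the width is (b−a)/2^n; need (b−a)/2^n ≤ 1e-4.
So n ≥ log₂(3.710000/1e-4) = log₂(37100.0000) ≈ 15.1791.
Hence n = 16.

16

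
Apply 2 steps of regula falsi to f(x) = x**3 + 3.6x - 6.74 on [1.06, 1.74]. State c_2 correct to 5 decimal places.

False-position update: c = (a·f(b) − b·f(a))/(f(b) − f(a)); replace the endpoint whose sign matches f(c).
f(1.060000) = -1.732984, f(1.740000) = 4.792024
step 1: c = 1.240602, f(c) = -0.364431 < 0 → new bracket [1.240602, 1.740000]
step 2: c = 1.275897, f(c) = -0.069723 < 0 → new bracket [1.275897, 1.740000]

1.27590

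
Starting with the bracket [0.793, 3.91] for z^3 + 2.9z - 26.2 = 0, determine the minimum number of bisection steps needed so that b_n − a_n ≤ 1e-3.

12

Initial width b − a = 3.91 − 0.793 = 3.117000.
After n steps the width is (b−a)/2^n; need (b−a)/2^n ≤ 1e-3.
So n ≥ log₂(3.117000/1e-3) = log₂(3117.0000) ≈ 11.6059.
Hence n = 12.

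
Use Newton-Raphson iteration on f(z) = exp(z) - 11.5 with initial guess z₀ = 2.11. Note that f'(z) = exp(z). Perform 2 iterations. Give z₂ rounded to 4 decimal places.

z_0 = 2.110000: f = -3.251759, f' = 8.248241 → z_1 = 2.110000 - (-3.251759)/(8.248241) = 2.504237
z_1 = 2.504237: f = 0.734216, f' = 12.234216 → z_2 = 2.504237 - (0.734216)/(12.234216) = 2.444223

2.4442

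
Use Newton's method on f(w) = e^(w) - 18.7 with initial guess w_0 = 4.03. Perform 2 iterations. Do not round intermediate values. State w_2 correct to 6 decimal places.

Newton update: w ← w − f(w)/f'(w).
f'(w) = e^(w)
w_0 = 4.030000: f = 37.560911, f' = 56.260911 → w_1 = 4.030000 - (37.560911)/(56.260911) = 3.362380
w_1 = 3.362380: f = 10.157790, f' = 28.857790 → w_2 = 3.362380 - (10.157790)/(28.857790) = 3.010385

3.010385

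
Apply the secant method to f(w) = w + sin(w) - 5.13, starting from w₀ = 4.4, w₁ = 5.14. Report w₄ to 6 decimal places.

5.688321

f(w_0) = -1.681602, f(w_1) = -0.899959
w_2 = 5.140000 - (-0.899959)·(5.140000 - 4.400000)/(-0.899959 - (-1.681602)) = 5.992013; f(w_2) = 0.574937
w_3 = 5.992013 - (0.574937)·(5.992013 - 5.140000)/(0.574937 - (-0.899959)) = 5.659885; f(w_3) = -0.053833
w_4 = 5.659885 - (-0.053833)·(5.659885 - 5.992013)/(-0.053833 - (0.574937)) = 5.688321; f(w_4) = -0.002076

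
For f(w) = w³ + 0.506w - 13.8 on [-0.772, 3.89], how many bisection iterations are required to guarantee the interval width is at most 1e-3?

Initial width b − a = 3.89 − -0.772 = 4.662000.
After n steps the width is (b−a)/2^n; need (b−a)/2^n ≤ 1e-3.
So n ≥ log₂(4.662000/1e-3) = log₂(4662.0000) ≈ 12.1867.
Hence n = 13.

13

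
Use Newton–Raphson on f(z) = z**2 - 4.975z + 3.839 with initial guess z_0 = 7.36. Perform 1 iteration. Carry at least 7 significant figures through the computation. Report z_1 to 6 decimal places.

5.164761

f'(z) = 2z - 4.975
z_0 = 7.360000: f = 21.392600, f' = 9.745000 → z_1 = 7.360000 - (21.392600)/(9.745000) = 5.164761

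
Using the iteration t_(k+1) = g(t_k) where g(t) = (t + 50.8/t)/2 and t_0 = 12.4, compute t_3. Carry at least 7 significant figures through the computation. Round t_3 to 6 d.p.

t_1 = g(12.400000) = 8.248387
t_2 = g(8.248387) = 7.203583
t_3 = g(7.203583) = 7.127815

7.127815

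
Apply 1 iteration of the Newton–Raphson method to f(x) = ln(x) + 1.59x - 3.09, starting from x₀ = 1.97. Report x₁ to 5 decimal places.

1.62659

Newton update: x ← x − f(x)/f'(x).
f'(x) = 1/x + 1.59
x_0 = 1.970000: f = 0.720334, f' = 2.097614 → x_1 = 1.970000 - (0.720334)/(2.097614) = 1.626594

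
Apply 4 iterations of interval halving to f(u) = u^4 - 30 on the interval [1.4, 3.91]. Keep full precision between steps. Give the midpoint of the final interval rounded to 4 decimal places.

f(1.400000) = -26.158400, f(3.910000) = 203.726002 (opposite signs)
step 1: m = 2.655000, f(m) = 19.688753 > 0 → root in [1.400000, 2.655000]
step 2: m = 2.027500, f(m) = -13.101683 < 0 → root in [2.027500, 2.655000]
step 3: m = 2.341250, f(m) = 0.046311 > 0 → root in [2.027500, 2.341250]
step 4: m = 2.184375, f(m) = -7.232844 < 0 → root in [2.184375, 2.341250]
Midpoint of [2.184375, 2.341250] = 2.262812

2.2628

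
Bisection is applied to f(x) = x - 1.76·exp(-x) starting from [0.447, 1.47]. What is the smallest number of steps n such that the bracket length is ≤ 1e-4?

14

Initial width b − a = 1.47 − 0.447 = 1.023000.
After n steps the width is (b−a)/2^n; need (b−a)/2^n ≤ 1e-4.
So n ≥ log₂(1.023000/1e-4) = log₂(10230.0000) ≈ 13.3205.
Hence n = 14.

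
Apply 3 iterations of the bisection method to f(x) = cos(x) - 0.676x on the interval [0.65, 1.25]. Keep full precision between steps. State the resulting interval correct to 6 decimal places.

f(0.650000) = 0.356684, f(1.250000) = -0.529678 (opposite signs)
step 1: m = 0.950000, f(m) = -0.060517 < 0 → root in [0.650000, 0.950000]
step 2: m = 0.800000, f(m) = 0.155907 > 0 → root in [0.800000, 0.950000]
step 3: m = 0.875000, f(m) = 0.049497 > 0 → root in [0.875000, 0.950000]

[0.875000, 0.950000]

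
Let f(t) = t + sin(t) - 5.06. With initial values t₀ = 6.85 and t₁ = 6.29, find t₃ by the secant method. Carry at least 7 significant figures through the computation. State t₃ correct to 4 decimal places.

f(t_0) = 2.326948, f(t_1) = 1.236815
t_2 = 6.290000 - (1.236815)·(6.290000 - 6.850000)/(1.236815 - (2.326948)) = 5.654650; f(t_2) = 0.006689
t_3 = 5.654650 - (0.006689)·(5.654650 - 6.290000)/(0.006689 - (1.236815)) = 5.651195; f(t_3) = 0.000443

5.6512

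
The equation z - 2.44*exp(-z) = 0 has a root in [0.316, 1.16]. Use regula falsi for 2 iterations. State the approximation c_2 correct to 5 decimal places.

0.95215

False-position update: c = (a·f(b) − b·f(a))/(f(b) − f(a)); replace the endpoint whose sign matches f(c).
f(0.316000) = -1.462905, f(1.160000) = 0.395094
step 1: c = 0.980528, f(c) = 0.065252 > 0 → new bracket [0.316000, 0.980528]
step 2: c = 0.952153, f(c) = 0.010534 > 0 → new bracket [0.316000, 0.952153]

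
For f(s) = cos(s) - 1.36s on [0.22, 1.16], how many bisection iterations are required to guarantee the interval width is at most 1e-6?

Initial width b − a = 1.16 − 0.22 = 0.940000.
After n steps the width is (b−a)/2^n; need (b−a)/2^n ≤ 1e-6.
So n ≥ log₂(0.940000/1e-6) = log₂(940000.0000) ≈ 19.8423.
Hence n = 20.

20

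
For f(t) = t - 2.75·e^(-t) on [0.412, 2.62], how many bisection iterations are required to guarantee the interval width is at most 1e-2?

8

Initial width b − a = 2.62 − 0.412 = 2.208000.
After n steps the width is (b−a)/2^n; need (b−a)/2^n ≤ 1e-2.
So n ≥ log₂(2.208000/1e-2) = log₂(220.8000) ≈ 7.7866.
Hence n = 8.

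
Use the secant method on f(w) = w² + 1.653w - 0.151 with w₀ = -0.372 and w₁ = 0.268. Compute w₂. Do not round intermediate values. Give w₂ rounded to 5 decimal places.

0.03312

f(w_0) = -0.627532, f(w_1) = 0.363828
w_2 = 0.268000 - (0.363828)·(0.268000 - -0.372000)/(0.363828 - (-0.627532)) = 0.033121; f(w_2) = -0.095154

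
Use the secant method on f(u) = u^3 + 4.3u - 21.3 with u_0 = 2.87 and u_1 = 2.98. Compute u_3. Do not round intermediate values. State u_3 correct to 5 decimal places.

2.28691

f(u_0) = 14.680903, f(u_1) = 17.977592
u_2 = 2.980000 - (17.977592)·(2.980000 - 2.870000)/(17.977592 - (14.680903)) = 2.380145; f(u_2) = 2.418361
u_3 = 2.380145 - (2.418361)·(2.380145 - 2.980000)/(2.418361 - (17.977592)) = 2.286910; f(u_3) = 0.494155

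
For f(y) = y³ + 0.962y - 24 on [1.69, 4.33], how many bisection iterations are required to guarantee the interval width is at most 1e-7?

25

Initial width b − a = 4.33 − 1.69 = 2.640000.
After n steps the width is (b−a)/2^n; need (b−a)/2^n ≤ 1e-7.
So n ≥ log₂(2.640000/1e-7) = log₂(26400000.0000) ≈ 24.6540.
Hence n = 25.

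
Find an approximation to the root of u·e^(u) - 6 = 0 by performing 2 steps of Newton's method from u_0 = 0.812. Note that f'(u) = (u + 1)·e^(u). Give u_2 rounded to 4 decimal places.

1.5251

Newton update: u ← u − f(u)/f'(u).
u_0 = 0.812000: f = -4.171044, f' = 4.081364 → u_1 = 0.812000 - (-4.171044)/(4.081364) = 1.833973
u_1 = 1.833973: f = 5.478296, f' = 17.737001 → u_2 = 1.833973 - (5.478296)/(17.737001) = 1.525111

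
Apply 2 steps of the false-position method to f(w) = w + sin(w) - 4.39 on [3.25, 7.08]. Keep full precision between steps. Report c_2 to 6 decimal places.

f(3.250000) = -1.248195, f(7.080000) = 3.405133
step 1: c = 4.277348, f(c) = -1.019505 < 0 → new bracket [4.277348, 7.080000]
step 2: c = 4.923122, f(c) = -0.444756 < 0 → new bracket [4.923122, 7.080000]

4.923122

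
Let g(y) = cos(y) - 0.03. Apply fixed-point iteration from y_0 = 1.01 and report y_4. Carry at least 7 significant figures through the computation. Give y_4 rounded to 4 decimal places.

0.7766

y_1 = g(1.010000) = 0.501861
y_2 = g(0.501861) = 0.846689
y_3 = g(0.846689) = 0.632467
y_4 = g(0.632467) = 0.776572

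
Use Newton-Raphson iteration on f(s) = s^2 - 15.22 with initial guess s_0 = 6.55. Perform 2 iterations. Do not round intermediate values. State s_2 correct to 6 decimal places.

3.933604

Newton update: s ← s − f(s)/f'(s).
f'(s) = 2s
s_0 = 6.550000: f = 27.682500, f' = 13.100000 → s_1 = 6.550000 - (27.682500)/(13.100000) = 4.436832
s_1 = 4.436832: f = 4.465479, f' = 8.873664 → s_2 = 4.436832 - (4.465479)/(8.873664) = 3.933604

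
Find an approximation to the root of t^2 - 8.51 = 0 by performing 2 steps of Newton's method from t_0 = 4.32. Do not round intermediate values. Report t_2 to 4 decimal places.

Newton update: t ← t − f(t)/f'(t).
f'(t) = 2t
t_0 = 4.320000: f = 10.152400, f' = 8.640000 → t_1 = 4.320000 - (10.152400)/(8.640000) = 3.144954
t_1 = 3.144954: f = 1.380734, f' = 6.289907 → t_2 = 3.144954 - (1.380734)/(6.289907) = 2.925438

2.9254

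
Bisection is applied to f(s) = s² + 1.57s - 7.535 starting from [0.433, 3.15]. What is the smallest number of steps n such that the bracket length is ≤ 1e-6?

Initial width b − a = 3.15 − 0.433 = 2.717000.
After n steps the width is (b−a)/2^n; need (b−a)/2^n ≤ 1e-6.
So n ≥ log₂(2.717000/1e-6) = log₂(2717000.0000) ≈ 21.3736.
Hence n = 22.

22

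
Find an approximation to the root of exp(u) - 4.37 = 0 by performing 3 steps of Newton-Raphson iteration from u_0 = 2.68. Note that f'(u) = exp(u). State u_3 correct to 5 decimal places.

u_0 = 2.680000: f = 10.215093, f' = 14.585093 → u_1 = 2.680000 - (10.215093)/(14.585093) = 1.979621
u_1 = 1.979621: f = 2.869998, f' = 7.239998 → u_2 = 1.979621 - (2.869998)/(7.239998) = 1.583212
u_2 = 1.583212: f = 0.500576, f' = 4.870576 → u_3 = 1.583212 - (0.500576)/(4.870576) = 1.480437

1.48044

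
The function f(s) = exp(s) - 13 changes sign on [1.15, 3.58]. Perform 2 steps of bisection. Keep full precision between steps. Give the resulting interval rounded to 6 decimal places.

f(1.150000) = -9.841807, f(3.580000) = 22.873541 (opposite signs)
step 1: m = 2.365000, f(m) = -2.355961 < 0 → root in [2.365000, 3.580000]
step 2: m = 2.972500, f(m) = 6.540710 > 0 → root in [2.365000, 2.972500]

[2.365000, 2.972500]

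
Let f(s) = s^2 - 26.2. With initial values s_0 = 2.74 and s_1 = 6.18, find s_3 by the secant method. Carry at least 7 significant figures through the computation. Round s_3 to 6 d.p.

Secant update: s_(k+1) = s_k − f(s_k)·(s_k − s_(k-1))/(f(s_k) − f(s_(k-1))).
f(s_0) = -18.692400, f(s_1) = 11.992400
s_2 = 6.180000 - (11.992400)·(6.180000 - 2.740000)/(11.992400 - (-18.692400)) = 4.835561; f(s_2) = -2.817354
s_3 = 4.835561 - (-2.817354)·(4.835561 - 6.180000)/(-2.817354 - (11.992400)) = 5.091322; f(s_3) = -0.278442

5.091322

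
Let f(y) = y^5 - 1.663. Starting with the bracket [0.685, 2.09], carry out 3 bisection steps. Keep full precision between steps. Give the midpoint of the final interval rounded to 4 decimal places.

1.1241

f(0.685000) = -1.512182, f(2.090000) = 38.214822 (opposite signs)
step 1: m = 1.387500, f(m) = 3.479389 > 0 → root in [0.685000, 1.387500]
step 2: m = 1.036250, f(m) = -0.468124 < 0 → root in [1.036250, 1.387500]
step 3: m = 1.211875, f(m) = 0.950901 > 0 → root in [1.036250, 1.211875]
Midpoint of [1.036250, 1.211875] = 1.124062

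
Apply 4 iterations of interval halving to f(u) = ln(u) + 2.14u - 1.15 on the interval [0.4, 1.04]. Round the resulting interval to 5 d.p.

[0.68000, 0.72000]

f(0.400000) = -1.210291, f(1.040000) = 1.114821 (opposite signs)
step 1: m = 0.720000, f(m) = 0.062296 > 0 → root in [0.400000, 0.720000]
step 2: m = 0.560000, f(m) = -0.531418 < 0 → root in [0.560000, 0.720000]
step 3: m = 0.640000, f(m) = -0.226687 < 0 → root in [0.640000, 0.720000]
step 4: m = 0.680000, f(m) = -0.080462 < 0 → root in [0.680000, 0.720000]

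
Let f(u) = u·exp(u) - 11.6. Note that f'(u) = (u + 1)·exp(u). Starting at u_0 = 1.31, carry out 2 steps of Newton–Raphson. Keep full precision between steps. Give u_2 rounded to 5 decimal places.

1.88018

u_0 = 1.310000: f = -6.744912, f' = 8.561261 → u_1 = 1.310000 - (-6.744912)/(8.561261) = 2.097841
u_1 = 2.097841: f = 5.494379, f' = 25.242937 → u_2 = 2.097841 - (5.494379)/(25.242937) = 1.880181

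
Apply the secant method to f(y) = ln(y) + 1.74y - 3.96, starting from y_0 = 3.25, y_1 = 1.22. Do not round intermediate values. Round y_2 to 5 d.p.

1.95711

f(y_0) = 2.873655, f(y_1) = -1.638349
y_2 = 1.220000 - (-1.638349)·(1.220000 - 3.250000)/(-1.638349 - (2.873655)) = 1.957111; f(y_2) = 0.116843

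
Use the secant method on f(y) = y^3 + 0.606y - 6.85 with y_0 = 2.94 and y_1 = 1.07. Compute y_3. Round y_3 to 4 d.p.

1.9992

f(y_0) = 20.343824, f(y_1) = -4.976537
y_2 = 1.070000 - (-4.976537)·(1.070000 - 2.940000)/(-4.976537 - (20.343824)) = 1.437535; f(y_2) = -3.008176
y_3 = 1.437535 - (-3.008176)·(1.437535 - 1.070000)/(-3.008176 - (-4.976537)) = 1.999226; f(y_3) = 2.352251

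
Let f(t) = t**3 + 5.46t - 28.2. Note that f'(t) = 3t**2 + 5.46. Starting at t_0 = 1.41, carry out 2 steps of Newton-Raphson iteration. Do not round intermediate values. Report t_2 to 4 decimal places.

t_0 = 1.410000: f = -17.698179, f' = 11.424300 → t_1 = 1.410000 - (-17.698179)/(11.424300) = 2.959170
t_1 = 2.959170: f = 13.869583, f' = 31.730055 → t_2 = 2.959170 - (13.869583)/(31.730055) = 2.522058

2.5221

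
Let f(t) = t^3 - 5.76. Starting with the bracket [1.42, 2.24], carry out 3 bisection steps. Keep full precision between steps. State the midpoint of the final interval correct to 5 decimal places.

f(1.420000) = -2.896712, f(2.240000) = 5.479424 (opposite signs)
step 1: m = 1.830000, f(m) = 0.368487 > 0 → root in [1.420000, 1.830000]
step 2: m = 1.625000, f(m) = -1.468984 < 0 → root in [1.625000, 1.830000]
step 3: m = 1.727500, f(m) = -0.604697 < 0 → root in [1.727500, 1.830000]
Midpoint of [1.727500, 1.830000] = 1.778750

1.77875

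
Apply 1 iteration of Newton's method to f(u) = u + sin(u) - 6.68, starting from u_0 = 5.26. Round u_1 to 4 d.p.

6.7553

Newton update: u ← u − f(u)/f'(u).
f'(u) = 1 + cos(u)
u_0 = 5.260000: f = -2.273771, f' = 1.520649 → u_1 = 5.260000 - (-2.273771)/(1.520649) = 6.755263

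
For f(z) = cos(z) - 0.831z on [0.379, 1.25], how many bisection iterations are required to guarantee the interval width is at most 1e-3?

10

Initial width b − a = 1.25 − 0.379 = 0.871000.
After n steps the width is (b−a)/2^n; need (b−a)/2^n ≤ 1e-3.
So n ≥ log₂(0.871000/1e-3) = log₂(871.0000) ≈ 9.7665.
Hence n = 10.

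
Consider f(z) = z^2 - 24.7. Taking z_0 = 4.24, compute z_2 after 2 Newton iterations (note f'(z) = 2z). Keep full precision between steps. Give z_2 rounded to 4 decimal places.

Newton update: z ← z − f(z)/f'(z).
z_0 = 4.240000: f = -6.722400, f' = 8.480000 → z_1 = 4.240000 - (-6.722400)/(8.480000) = 5.032736
z_1 = 5.032736: f = 0.628430, f' = 10.065472 → z_2 = 5.032736 - (0.628430)/(10.065472) = 4.970302

4.9703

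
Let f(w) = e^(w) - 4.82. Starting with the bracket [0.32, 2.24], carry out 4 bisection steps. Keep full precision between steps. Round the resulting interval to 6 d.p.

[1.520000, 1.640000]

f(0.320000) = -3.442872, f(2.240000) = 4.573331 (opposite signs)
step 1: m = 1.280000, f(m) = -1.223360 < 0 → root in [1.280000, 2.240000]
step 2: m = 1.760000, f(m) = 0.992437 > 0 → root in [1.280000, 1.760000]
step 3: m = 1.520000, f(m) = -0.247775 < 0 → root in [1.520000, 1.760000]
step 4: m = 1.640000, f(m) = 0.335170 > 0 → root in [1.520000, 1.640000]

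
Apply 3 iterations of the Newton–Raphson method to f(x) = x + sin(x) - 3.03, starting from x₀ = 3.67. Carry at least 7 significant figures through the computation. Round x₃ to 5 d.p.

2.12785

f'(x) = 1 + cos(x)
x_0 = 3.670000: f = 0.135841, f' = 0.136389 → x_1 = 3.670000 - (0.135841)/(0.136389) = 2.674014
x_1 = 2.674014: f = 0.094740, f' = 0.107338 → x_2 = 2.674014 - (0.094740)/(0.107338) = 1.791379
x_2 = 1.791379: f = -0.262851, f' = 0.781202 → x_3 = 1.791379 - (-0.262851)/(0.781202) = 2.127849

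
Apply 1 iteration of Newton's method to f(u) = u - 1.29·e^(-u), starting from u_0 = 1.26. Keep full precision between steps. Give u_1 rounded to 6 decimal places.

Newton update: u ← u − f(u)/f'(u).
f'(u) = 1 + 1.29·e^(-u)
u_0 = 1.260000: f = 0.894086, f' = 1.365914 → u_1 = 1.260000 - (0.894086)/(1.365914) = 0.605430

0.605430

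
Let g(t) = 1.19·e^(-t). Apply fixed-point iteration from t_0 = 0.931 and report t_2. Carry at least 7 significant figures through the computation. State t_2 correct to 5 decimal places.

0.74446

t_1 = g(0.931000) = 0.469050
t_2 = g(0.469050) = 0.744460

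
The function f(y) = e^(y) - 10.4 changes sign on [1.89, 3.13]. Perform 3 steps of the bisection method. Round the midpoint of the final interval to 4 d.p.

f(1.890000) = -3.780631, f(3.130000) = 12.473980 (opposite signs)
step 1: m = 2.510000, f(m) = 1.904930 > 0 → root in [1.890000, 2.510000]
step 2: m = 2.200000, f(m) = -1.374987 < 0 → root in [2.200000, 2.510000]
step 3: m = 2.355000, f(m) = 0.138129 > 0 → root in [2.200000, 2.355000]
Midpoint of [2.200000, 2.355000] = 2.277500

2.2775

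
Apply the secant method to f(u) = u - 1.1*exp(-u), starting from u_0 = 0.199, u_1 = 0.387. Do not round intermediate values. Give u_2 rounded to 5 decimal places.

0.58460

f(u_0) = -0.702505, f(u_1) = -0.360000
u_2 = 0.387000 - (-0.360000)·(0.387000 - 0.199000)/(-0.360000 - (-0.702505)) = 0.584603; f(u_2) = -0.028456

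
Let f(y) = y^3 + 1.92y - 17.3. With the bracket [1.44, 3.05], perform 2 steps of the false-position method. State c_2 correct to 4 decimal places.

f(1.440000) = -11.549216, f(3.050000) = 16.928625
step 1: c = 2.092937, f(c) = -4.113690 < 0 → new bracket [2.092937, 3.050000]
step 2: c = 2.280039, f(c) = -1.069363 < 0 → new bracket [2.280039, 3.050000]

2.2800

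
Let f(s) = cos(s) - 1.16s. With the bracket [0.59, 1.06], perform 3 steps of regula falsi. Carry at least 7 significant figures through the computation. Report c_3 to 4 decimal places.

0.6737

False-position update: c = (a·f(b) − b·f(a))/(f(b) − f(a)); replace the endpoint whose sign matches f(c).
f(0.590000) = 0.146541, f(1.060000) = -0.740728
step 1: c = 0.667625, f(c) = 0.010850 > 0 → new bracket [0.667625, 1.060000]
step 2: c = 0.673289, f(c) = 0.000760 > 0 → new bracket [0.673289, 1.060000]
step 3: c = 0.673685, f(c) = 0.000053 > 0 → new bracket [0.673685, 1.060000]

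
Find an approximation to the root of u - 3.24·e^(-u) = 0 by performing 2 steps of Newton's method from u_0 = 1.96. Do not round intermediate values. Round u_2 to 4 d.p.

f'(u) = 1 + 3.24·e^(-u)
u_0 = 1.960000: f = 1.503619, f' = 1.456381 → u_1 = 1.960000 - (1.503619)/(1.456381) = 0.927565
u_1 = 0.927565: f = -0.353905, f' = 2.281470 → u_2 = 0.927565 - (-0.353905)/(2.281470) = 1.082687

1.0827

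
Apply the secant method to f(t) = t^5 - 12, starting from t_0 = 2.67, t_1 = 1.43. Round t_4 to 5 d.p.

1.63329

Secant update: t_(k+1) = t_k − f(t_k)·(t_k − t_(k-1))/(f(t_k) − f(t_(k-1))).
f(t_0) = 123.692645, f(t_1) = -6.020289
t_2 = 1.430000 - (-6.020289)·(1.430000 - 2.670000)/(-6.020289 - (123.692645)) = 1.487551; f(t_2) = -4.716169
t_3 = 1.487551 - (-4.716169)·(1.487551 - 1.430000)/(-4.716169 - (-6.020289)) = 1.695678; f(t_3) = 2.018992
t_4 = 1.695678 - (2.018992)·(1.695678 - 1.487551)/(2.018992 - (-4.716169)) = 1.633288; f(t_4) = -0.377116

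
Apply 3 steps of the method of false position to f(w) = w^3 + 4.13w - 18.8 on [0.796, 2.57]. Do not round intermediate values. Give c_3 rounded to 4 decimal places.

f(0.796000) = -15.008162, f(2.570000) = 8.788693
step 1: c = 1.914823, f(c) = -3.870986 < 0 → new bracket [1.914823, 2.570000]
step 2: c = 2.115159, f(c) = -0.601395 < 0 → new bracket [2.115159, 2.570000]
step 3: c = 2.144289, f(c) = -0.084694 < 0 → new bracket [2.144289, 2.570000]

2.1443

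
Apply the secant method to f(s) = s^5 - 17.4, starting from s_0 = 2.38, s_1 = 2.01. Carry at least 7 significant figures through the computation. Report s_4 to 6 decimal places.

f(s_0) = 58.963317, f(s_1) = 15.408040
s_2 = 2.010000 - (15.408040)·(2.010000 - 2.380000)/(15.408040 - (58.963317)) = 1.879109; f(s_2) = 6.029357
s_3 = 1.879109 - (6.029357)·(1.879109 - 2.010000)/(6.029357 - (15.408040)) = 1.794963; f(s_3) = 1.232756
s_4 = 1.794963 - (1.232756)·(1.794963 - 1.879109)/(1.232756 - (6.029357)) = 1.773336; f(s_4) = 0.137015

1.773336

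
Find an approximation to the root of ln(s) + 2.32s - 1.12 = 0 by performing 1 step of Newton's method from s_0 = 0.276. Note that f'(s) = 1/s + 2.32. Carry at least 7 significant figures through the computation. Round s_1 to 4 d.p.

0.5733

s_0 = 0.276000: f = -1.767034, f' = 5.943188 → s_1 = 0.276000 - (-1.767034)/(5.943188) = 0.573321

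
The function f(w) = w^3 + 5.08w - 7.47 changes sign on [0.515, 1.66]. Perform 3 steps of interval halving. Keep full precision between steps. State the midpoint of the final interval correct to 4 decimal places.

1.1591

f(0.515000) = -4.717209, f(1.660000) = 5.537096 (opposite signs)
step 1: m = 1.087500, f(m) = -0.659361 < 0 → root in [1.087500, 1.660000]
step 2: m = 1.373750, f(m) = 2.101176 > 0 → root in [1.087500, 1.373750]
step 3: m = 1.230625, f(m) = 0.645280 > 0 → root in [1.087500, 1.230625]
Midpoint of [1.087500, 1.230625] = 1.159062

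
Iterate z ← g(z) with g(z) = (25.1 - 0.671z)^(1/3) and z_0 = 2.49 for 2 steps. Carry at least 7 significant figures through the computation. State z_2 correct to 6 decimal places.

z_1 = g(2.490000) = 2.861448
z_2 = g(2.861448) = 2.851265

2.851265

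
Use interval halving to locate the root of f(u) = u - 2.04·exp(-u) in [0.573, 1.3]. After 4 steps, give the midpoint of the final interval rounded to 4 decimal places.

f(0.573000) = -0.577216, f(1.300000) = 0.744035 (opposite signs)
step 1: m = 0.936500, f(m) = 0.136825 > 0 → root in [0.573000, 0.936500]
step 2: m = 0.754750, f(m) = -0.204311 < 0 → root in [0.754750, 0.936500]
step 3: m = 0.845625, f(m) = -0.030124 < 0 → root in [0.845625, 0.936500]
step 4: m = 0.891063, f(m) = 0.054214 > 0 → root in [0.845625, 0.891063]
Midpoint of [0.845625, 0.891063] = 0.868344

0.8683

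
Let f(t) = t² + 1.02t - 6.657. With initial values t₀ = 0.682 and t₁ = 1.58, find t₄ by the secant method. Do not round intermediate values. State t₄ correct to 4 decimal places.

2.1189

f(t_0) = -5.496236, f(t_1) = -2.549000
t_2 = 1.580000 - (-2.549000)·(1.580000 - 0.682000)/(-2.549000 - (-5.496236)) = 2.356661; f(t_2) = 1.300643
t_3 = 2.356661 - (1.300643)·(2.356661 - 1.580000)/(1.300643 - (-2.549000)) = 2.094258; f(t_3) = -0.134943
t_4 = 2.094258 - (-0.134943)·(2.094258 - 2.356661)/(-0.134943 - (1.300643)) = 2.118923; f(t_4) = -0.005864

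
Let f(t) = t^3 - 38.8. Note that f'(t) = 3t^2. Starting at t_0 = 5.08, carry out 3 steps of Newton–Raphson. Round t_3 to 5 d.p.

3.38652

Newton update: t ← t − f(t)/f'(t).
t_0 = 5.080000: f = 92.296512, f' = 77.419200 → t_1 = 5.080000 - (92.296512)/(77.419200) = 3.887834
t_1 = 3.887834: f = 19.965611, f' = 45.345767 → t_2 = 3.887834 - (19.965611)/(45.345767) = 3.447537
t_2 = 3.447537: f = 2.175748, f' = 35.656539 → t_3 = 3.447537 - (2.175748)/(35.656539) = 3.386518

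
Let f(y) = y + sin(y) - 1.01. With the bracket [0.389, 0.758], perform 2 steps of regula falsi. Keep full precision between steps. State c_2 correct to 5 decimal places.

False-position update: c = (a·f(b) − b·f(a))/(f(b) − f(a)); replace the endpoint whose sign matches f(c).
f(0.389000) = -0.241737, f(0.758000) = 0.435470
step 1: c = 0.520719, f(c) = 0.008222 > 0 → new bracket [0.389000, 0.520719]
step 2: c = 0.516386, f(c) = 0.000126 > 0 → new bracket [0.389000, 0.516386]

0.51639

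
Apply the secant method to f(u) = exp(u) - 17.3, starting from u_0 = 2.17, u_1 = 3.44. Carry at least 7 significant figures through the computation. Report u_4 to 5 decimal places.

f(u_0) = -8.541716, f(u_1) = 13.886958
u_2 = 3.440000 - (13.886958)·(3.440000 - 2.170000)/(13.886958 - (-8.541716)) = 2.653666; f(u_2) = -3.093982
u_3 = 2.653666 - (-3.093982)·(2.653666 - 3.440000)/(-3.093982 - (13.886958)) = 2.796938; f(u_3) = -0.905625
u_4 = 2.796938 - (-0.905625)·(2.796938 - 2.653666)/(-0.905625 - (-3.093982)) = 2.856230; f(u_4) = 0.095819

2.85623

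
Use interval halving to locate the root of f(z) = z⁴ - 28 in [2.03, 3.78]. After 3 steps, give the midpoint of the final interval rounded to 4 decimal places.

2.3581

f(2.030000) = -11.018183, f(3.780000) = 176.158375 (opposite signs)
step 1: m = 2.905000, f(m) = 43.217143 > 0 → root in [2.030000, 2.905000]
step 2: m = 2.467500, f(m) = 9.070517 > 0 → root in [2.030000, 2.467500]
step 3: m = 2.248750, f(m) = -2.427999 < 0 → root in [2.248750, 2.467500]
Midpoint of [2.248750, 2.467500] = 2.358125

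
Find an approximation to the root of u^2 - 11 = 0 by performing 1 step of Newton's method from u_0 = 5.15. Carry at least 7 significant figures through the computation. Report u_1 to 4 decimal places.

Newton update: u ← u − f(u)/f'(u).
f'(u) = 2u
u_0 = 5.150000: f = 15.522500, f' = 10.300000 → u_1 = 5.150000 - (15.522500)/(10.300000) = 3.642961

3.6430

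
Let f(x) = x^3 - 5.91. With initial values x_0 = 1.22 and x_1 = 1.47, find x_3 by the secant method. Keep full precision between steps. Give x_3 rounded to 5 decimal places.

Secant update: x_(k+1) = x_k − f(x_k)·(x_k − x_(k-1))/(f(x_k) − f(x_(k-1))).
f(x_0) = -4.094152, f(x_1) = -2.733477
x_2 = 1.470000 - (-2.733477)·(1.470000 - 1.220000)/(-2.733477 - (-4.094152)) = 1.972228; f(x_2) = 1.761344
x_3 = 1.972228 - (1.761344)·(1.972228 - 1.470000)/(1.761344 - (-2.733477)) = 1.775425; f(x_3) = -0.313626

1.77542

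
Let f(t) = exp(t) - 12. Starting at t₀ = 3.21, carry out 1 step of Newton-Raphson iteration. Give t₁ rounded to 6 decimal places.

2.694279

f'(t) = exp(t)
t_0 = 3.210000: f = 12.779086, f' = 24.779086 → t_1 = 3.210000 - (12.779086)/(24.779086) = 2.694279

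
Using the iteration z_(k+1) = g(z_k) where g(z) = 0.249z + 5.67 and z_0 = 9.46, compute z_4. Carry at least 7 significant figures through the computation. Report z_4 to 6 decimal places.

7.557276

z_1 = g(9.460000) = 8.025540
z_2 = g(8.025540) = 7.668359
z_3 = g(7.668359) = 7.579422
z_4 = g(7.579422) = 7.557276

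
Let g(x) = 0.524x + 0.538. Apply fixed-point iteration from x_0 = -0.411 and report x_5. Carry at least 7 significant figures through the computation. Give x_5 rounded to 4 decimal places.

x_1 = g(-0.411000) = 0.322636
x_2 = g(0.322636) = 0.707061
x_3 = g(0.707061) = 0.908500
x_4 = g(0.908500) = 1.014054
x_5 = g(1.014054) = 1.069364

1.0694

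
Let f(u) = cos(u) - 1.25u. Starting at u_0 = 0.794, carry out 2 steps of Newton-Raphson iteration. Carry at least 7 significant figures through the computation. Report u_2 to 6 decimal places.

0.641138

Newton update: u ← u − f(u)/f'(u).
f'(u) = -sin(u) - 1.25
u_0 = 0.794000: f = -0.291502, f' = -1.963163 → u_1 = 0.794000 - (-0.291502)/(-1.963163) = 0.645514
u_1 = 0.645514: f = -0.008102, f' = -1.851609 → u_2 = 0.645514 - (-0.008102)/(-1.851609) = 0.641138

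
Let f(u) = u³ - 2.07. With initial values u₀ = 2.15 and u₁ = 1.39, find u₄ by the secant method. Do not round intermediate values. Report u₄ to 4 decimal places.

1.2746

f(u_0) = 7.868375, f(u_1) = 0.615619
u_2 = 1.390000 - (0.615619)·(1.390000 - 2.150000)/(0.615619 - (7.868375)) = 1.325491; f(u_2) = 0.258788
u_3 = 1.325491 - (0.258788)·(1.325491 - 1.390000)/(0.258788 - (0.615619)) = 1.278706; f(u_3) = 0.020797
u_4 = 1.278706 - (0.020797)·(1.278706 - 1.325491)/(0.020797 - (0.258788)) = 1.274617; f(u_4) = 0.000807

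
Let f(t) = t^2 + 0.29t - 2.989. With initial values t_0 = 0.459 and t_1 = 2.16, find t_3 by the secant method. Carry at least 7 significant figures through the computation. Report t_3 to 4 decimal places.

1.5569

Secant update: t_(k+1) = t_k − f(t_k)·(t_k − t_(k-1))/(f(t_k) − f(t_(k-1))).
f(t_0) = -2.645209, f(t_1) = 2.303000
t_2 = 2.160000 - (2.303000)·(2.160000 - 0.459000)/(2.303000 - (-2.645209)) = 1.368319; f(t_2) = -0.719891
t_3 = 1.368319 - (-0.719891)·(1.368319 - 2.160000)/(-0.719891 - (2.303000)) = 1.556855; f(t_3) = -0.113715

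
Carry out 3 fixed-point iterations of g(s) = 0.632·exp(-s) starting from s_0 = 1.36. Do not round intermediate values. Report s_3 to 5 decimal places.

0.36927

s_1 = g(1.360000) = 0.162210
s_2 = g(0.162210) = 0.537366
s_3 = g(0.537366) = 0.369268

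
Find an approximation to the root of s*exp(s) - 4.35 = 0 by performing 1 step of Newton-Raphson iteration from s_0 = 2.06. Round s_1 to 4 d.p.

f'(s) = (s+1)*exp(s)
s_0 = 2.060000: f = 11.812698, f' = 24.008668 → s_1 = 2.060000 - (11.812698)/(24.008668) = 1.567982

1.5680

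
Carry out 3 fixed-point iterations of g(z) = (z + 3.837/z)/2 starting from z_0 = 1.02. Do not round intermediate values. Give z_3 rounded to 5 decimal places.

1.95921

z_1 = g(1.020000) = 2.390882
z_2 = g(2.390882) = 1.997865
z_3 = g(1.997865) = 1.959208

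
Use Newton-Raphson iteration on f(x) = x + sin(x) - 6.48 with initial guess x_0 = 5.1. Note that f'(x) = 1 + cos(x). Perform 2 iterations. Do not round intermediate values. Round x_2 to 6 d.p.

Newton update: x ← x − f(x)/f'(x).
x_0 = 5.100000: f = -2.305815, f' = 1.377978 → x_1 = 5.100000 - (-2.305815)/(1.377978) = 6.773332
x_1 = 6.773332: f = 0.764088, f' = 1.882264 → x_2 = 6.773332 - (0.764088)/(1.882264) = 6.367391

6.367391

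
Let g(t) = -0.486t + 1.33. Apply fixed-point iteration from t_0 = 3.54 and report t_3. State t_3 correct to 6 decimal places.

0.591400

t_1 = g(3.540000) = -0.390440
t_2 = g(-0.390440) = 1.519754
t_3 = g(1.519754) = 0.591400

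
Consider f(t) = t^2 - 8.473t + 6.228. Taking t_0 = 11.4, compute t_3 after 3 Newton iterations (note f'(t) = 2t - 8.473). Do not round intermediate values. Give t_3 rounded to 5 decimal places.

7.66160

Newton update: t ← t − f(t)/f'(t).
t_0 = 11.400000: f = 39.595800, f' = 14.327000 → t_1 = 11.400000 - (39.595800)/(14.327000) = 8.636281
t_1 = 8.636281: f = 7.638142, f' = 8.799562 → t_2 = 8.636281 - (7.638142)/(8.799562) = 7.768267
t_2 = 7.768267: f = 0.753448, f' = 7.063535 → t_3 = 7.768267 - (0.753448)/(7.063535) = 7.661600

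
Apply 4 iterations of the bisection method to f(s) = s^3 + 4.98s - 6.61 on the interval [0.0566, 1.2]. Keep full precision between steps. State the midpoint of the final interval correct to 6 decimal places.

f(0.056600) = -6.327951, f(1.200000) = 1.094000 (opposite signs)
step 1: m = 0.628300, f(m) = -3.233038 < 0 → root in [0.628300, 1.200000]
step 2: m = 0.914150, f(m) = -1.293605 < 0 → root in [0.914150, 1.200000]
step 3: m = 1.057075, f(m) = -0.164583 < 0 → root in [1.057075, 1.200000]
step 4: m = 1.128537, f(m) = 0.447419 > 0 → root in [1.057075, 1.128537]
Midpoint of [1.057075, 1.128537] = 1.092806

1.092806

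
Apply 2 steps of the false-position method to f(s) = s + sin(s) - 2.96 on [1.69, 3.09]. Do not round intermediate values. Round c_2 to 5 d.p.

2.24496

f(1.690000) = -0.277096, f(3.090000) = 0.181570
step 1: c = 2.535789, f(c) = 0.145212 > 0 → new bracket [1.690000, 2.535789]
step 2: c = 2.244962, f(c) = 0.066190 > 0 → new bracket [1.690000, 2.244962]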